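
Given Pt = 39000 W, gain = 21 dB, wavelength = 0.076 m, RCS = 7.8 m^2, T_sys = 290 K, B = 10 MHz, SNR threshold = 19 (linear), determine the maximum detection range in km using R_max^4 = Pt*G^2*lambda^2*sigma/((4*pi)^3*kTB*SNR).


G_lin = 10^(21/10) = 125.892541
R^4 = 39000 * 125.892541^2 * 0.076^2 * 7.8 / ((4*pi)^3 * 1.38e-23 * 290 * 10000000.0 * 19)
R^4 = 1.84555e16 m^4
R_max = (1.84555e16)^(1/4) = 11655.5 m = 11.7 km

11.7 km


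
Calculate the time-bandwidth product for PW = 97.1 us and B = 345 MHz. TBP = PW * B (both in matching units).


TBP = 97.1 * 345 = 33499.5

33499.5


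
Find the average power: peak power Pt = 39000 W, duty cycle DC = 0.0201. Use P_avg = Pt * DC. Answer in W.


P_avg = 39000 * 0.0201 = 783.9 W

783.9 W


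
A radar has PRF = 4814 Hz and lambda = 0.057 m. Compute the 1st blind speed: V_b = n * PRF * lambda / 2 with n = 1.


V_blind = 1 * 4814 * 0.057 / 2 = 137.2 m/s

137.2 m/s


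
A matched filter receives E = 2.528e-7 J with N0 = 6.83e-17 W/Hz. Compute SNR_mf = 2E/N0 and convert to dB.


SNR_lin = 2 * 2.528e-7 / 6.83e-17 = 7.403e9
SNR_dB = 10*log10(7.403e9) = 98.7 dB

98.7 dB


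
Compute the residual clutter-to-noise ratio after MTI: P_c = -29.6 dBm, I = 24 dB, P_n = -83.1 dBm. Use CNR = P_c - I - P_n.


CNR = -29.6 - 24 - (-83.1) = 29.5 dB

29.5 dB


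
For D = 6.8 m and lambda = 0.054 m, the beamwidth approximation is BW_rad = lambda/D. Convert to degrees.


BW_rad = 0.054 / 6.8 = 0.007941
BW_deg = 0.45 degrees

0.45 degrees


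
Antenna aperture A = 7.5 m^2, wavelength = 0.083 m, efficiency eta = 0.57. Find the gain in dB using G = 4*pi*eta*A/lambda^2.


G_linear = 4*pi*0.57*7.5/0.083^2 = 7798.12
G_dB = 10*log10(7798.12) = 38.9 dB

38.9 dB


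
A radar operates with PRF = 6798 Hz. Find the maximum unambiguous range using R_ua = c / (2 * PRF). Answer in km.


R_ua = 3e8 / (2 * 6798) = 22065.3 m = 22.1 km

22.1 km


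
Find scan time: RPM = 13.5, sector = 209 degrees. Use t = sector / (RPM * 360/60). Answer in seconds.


t = 209 / (13.5 * 360) * 60 = 2.58 s

2.58 s


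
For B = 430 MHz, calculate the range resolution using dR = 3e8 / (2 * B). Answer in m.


dR = 3e8 / (2 * 430000000.0) = 0.35 m

0.35 m


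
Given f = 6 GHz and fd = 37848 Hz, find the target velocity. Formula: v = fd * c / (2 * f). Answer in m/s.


v = 37848 * 3e8 / (2 * 6000000000.0) = 946.2 m/s

946.2 m/s


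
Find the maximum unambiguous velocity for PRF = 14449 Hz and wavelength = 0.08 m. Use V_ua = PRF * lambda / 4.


V_ua = 14449 * 0.08 / 4 = 289.0 m/s

289.0 m/s


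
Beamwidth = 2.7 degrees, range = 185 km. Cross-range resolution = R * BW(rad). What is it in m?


BW_rad = 0.04712389
CR = 185000 * 0.04712389 = 8717.9 m

8717.9 m


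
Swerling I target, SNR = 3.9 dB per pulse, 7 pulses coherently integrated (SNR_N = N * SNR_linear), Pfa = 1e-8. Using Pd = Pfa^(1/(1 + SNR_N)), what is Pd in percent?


SNR_lin = 10^(3.9/10) = 2.45471
SNR_N = 7 * 2.45471 = 17.18297
1/(1 + SNR_N) = 1/18.18297 = 0.0549965
Pd = (1e-8)^0.0549965 = 0.3631
Pd = 36.3%

36.3%


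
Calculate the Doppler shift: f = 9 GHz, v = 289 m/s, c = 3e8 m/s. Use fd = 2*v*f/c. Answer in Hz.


fd = 2 * 289 * 9000000000.0 / 3e8 = 17340.0 Hz

17340.0 Hz


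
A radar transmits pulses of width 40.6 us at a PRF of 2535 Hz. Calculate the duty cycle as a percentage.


DC = 40.6e-6 * 2535 * 100 = 10.29%

10.29%


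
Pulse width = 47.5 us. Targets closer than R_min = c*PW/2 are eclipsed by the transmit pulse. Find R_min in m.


R_min = 3e8 * 47.5e-6 / 2 = 7125.0 m

7125.0 m


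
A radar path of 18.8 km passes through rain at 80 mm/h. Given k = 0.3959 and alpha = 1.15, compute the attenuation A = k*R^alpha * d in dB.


gamma = 0.3959 * 80^1.15 = 61.113758 dB/km
A = 61.113758 * 18.8 = 1148.94 dB

1148.94 dB


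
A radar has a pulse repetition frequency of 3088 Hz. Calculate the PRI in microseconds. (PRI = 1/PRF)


PRI = 1/3088 = 0.0003238342 s = 323.8 us

323.8 us


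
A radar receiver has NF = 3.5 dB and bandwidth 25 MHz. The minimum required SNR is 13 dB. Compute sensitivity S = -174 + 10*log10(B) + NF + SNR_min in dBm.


10*log10(25000000.0) = 73.98
S = -174 + 73.98 + 3.5 + 13 = -83.5 dBm

-83.5 dBm


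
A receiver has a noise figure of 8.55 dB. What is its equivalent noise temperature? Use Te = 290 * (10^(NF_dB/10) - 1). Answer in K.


NF_lin = 10^(8.55/10) = 7.161434
Te = 290 * (7.161434 - 1) = 1786.8 K

1786.8 K


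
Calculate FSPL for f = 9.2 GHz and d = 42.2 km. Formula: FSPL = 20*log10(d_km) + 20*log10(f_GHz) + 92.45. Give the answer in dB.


20*log10(42.2) = 32.51
20*log10(9.2) = 19.28
FSPL = 144.2 dB

144.2 dB


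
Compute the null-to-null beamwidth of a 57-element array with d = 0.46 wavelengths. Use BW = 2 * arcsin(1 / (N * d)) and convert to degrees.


1/(N*d) = 1/(57*0.46) = 0.038139
BW = 2*arcsin(0.038139) = 4.4 degrees

4.4 degrees


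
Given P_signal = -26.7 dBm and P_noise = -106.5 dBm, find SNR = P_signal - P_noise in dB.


SNR = -26.7 - (-106.5) = 79.8 dB

79.8 dB


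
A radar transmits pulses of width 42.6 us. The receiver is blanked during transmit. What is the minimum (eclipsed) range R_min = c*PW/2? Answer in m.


R_min = 3e8 * 42.6e-6 / 2 = 6390.0 m

6390.0 m


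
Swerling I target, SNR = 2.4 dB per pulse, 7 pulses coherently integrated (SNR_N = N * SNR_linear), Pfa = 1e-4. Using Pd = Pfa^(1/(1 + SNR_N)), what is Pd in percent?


SNR_lin = 10^(2.4/10) = 1.7378
SNR_N = 7 * 1.7378 = 12.1646
1/(1 + SNR_N) = 1/13.1646 = 0.0759613
Pd = (1e-4)^0.0759613 = 0.49677
Pd = 49.7%

49.7%


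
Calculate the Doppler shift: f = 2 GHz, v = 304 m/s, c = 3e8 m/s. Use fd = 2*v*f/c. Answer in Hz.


fd = 2 * 304 * 2000000000.0 / 3e8 = 4053.3 Hz

4053.3 Hz


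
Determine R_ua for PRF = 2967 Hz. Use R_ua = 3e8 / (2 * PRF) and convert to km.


R_ua = 3e8 / (2 * 2967) = 50556.1 m = 50.6 km

50.6 km


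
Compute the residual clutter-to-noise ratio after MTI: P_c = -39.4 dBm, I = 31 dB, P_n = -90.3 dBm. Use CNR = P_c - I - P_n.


CNR = -39.4 - 31 - (-90.3) = 19.9 dB

19.9 dB


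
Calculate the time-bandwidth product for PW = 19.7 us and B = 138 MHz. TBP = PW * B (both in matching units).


TBP = 19.7 * 138 = 2718.6

2718.6


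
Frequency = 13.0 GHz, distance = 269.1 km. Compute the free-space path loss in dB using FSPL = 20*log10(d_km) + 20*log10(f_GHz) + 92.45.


20*log10(269.1) = 48.6
20*log10(13.0) = 22.28
FSPL = 163.3 dB

163.3 dB


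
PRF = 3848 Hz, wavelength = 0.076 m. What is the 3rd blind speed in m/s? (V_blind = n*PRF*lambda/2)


V_blind = 3 * 3848 * 0.076 / 2 = 438.7 m/s

438.7 m/s


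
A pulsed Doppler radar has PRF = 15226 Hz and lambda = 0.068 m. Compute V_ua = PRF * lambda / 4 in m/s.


V_ua = 15226 * 0.068 / 4 = 258.8 m/s

258.8 m/s


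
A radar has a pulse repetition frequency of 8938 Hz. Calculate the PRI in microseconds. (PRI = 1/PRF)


PRI = 1/8938 = 0.0001118819 s = 111.9 us

111.9 us


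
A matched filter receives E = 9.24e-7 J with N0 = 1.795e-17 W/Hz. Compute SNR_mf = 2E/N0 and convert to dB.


SNR_lin = 2 * 9.24e-7 / 1.795e-17 = 1.03e11
SNR_dB = 10*log10(1.03e11) = 110.1 dB

110.1 dB


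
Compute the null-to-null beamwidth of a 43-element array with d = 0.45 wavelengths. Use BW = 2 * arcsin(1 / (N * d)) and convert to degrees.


1/(N*d) = 1/(43*0.45) = 0.05168
BW = 2*arcsin(0.05168) = 5.9 degrees

5.9 degrees


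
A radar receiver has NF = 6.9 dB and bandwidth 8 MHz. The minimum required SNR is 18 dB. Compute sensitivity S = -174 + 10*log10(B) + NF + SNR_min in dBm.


10*log10(8000000.0) = 69.03
S = -174 + 69.03 + 6.9 + 18 = -80.1 dBm

-80.1 dBm


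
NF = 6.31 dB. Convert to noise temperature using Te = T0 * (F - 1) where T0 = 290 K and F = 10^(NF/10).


NF_lin = 10^(6.31/10) = 4.275629
Te = 290 * (4.275629 - 1) = 949.9 K

949.9 K


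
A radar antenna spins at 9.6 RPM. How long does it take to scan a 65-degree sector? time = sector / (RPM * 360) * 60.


t = 65 / (9.6 * 360) * 60 = 1.13 s

1.13 s


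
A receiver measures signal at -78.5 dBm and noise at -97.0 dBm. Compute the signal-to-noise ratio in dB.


SNR = -78.5 - (-97.0) = 18.5 dB

18.5 dB


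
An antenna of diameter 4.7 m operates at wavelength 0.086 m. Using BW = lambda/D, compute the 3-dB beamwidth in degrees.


BW_rad = 0.086 / 4.7 = 0.018298
BW_deg = 1.05 degrees

1.05 degrees


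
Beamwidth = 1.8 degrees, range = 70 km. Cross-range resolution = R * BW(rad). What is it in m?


BW_rad = 0.031415927
CR = 70000 * 0.031415927 = 2199.1 m

2199.1 m


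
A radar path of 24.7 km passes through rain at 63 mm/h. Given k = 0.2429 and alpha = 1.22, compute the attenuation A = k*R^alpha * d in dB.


gamma = 0.2429 * 63^1.22 = 38.073516 dB/km
A = 38.073516 * 24.7 = 940.42 dB

940.42 dB


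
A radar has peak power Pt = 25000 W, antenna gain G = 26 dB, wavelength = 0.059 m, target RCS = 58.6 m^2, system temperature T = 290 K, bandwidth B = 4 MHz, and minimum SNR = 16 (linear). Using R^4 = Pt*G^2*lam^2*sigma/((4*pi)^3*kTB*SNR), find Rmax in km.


G_lin = 10^(26/10) = 398.107171
R^4 = 25000 * 398.107171^2 * 0.059^2 * 58.6 / ((4*pi)^3 * 1.38e-23 * 290 * 4000000.0 * 16)
R^4 = 1.59021e18 m^4
R_max = (1.59021e18)^(1/4) = 35511.1 m = 35.5 km

35.5 km


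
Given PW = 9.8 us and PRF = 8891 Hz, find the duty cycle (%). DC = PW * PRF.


DC = 9.8e-6 * 8891 * 100 = 8.71%

8.71%


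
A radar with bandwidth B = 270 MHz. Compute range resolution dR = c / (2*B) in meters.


dR = 3e8 / (2 * 270000000.0) = 0.56 m

0.56 m


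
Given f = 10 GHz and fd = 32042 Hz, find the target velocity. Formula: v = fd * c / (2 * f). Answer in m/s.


v = 32042 * 3e8 / (2 * 10000000000.0) = 480.6 m/s

480.6 m/s


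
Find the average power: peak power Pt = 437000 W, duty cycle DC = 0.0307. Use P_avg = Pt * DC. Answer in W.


P_avg = 437000 * 0.0307 = 13415.9 W

13415.9 W


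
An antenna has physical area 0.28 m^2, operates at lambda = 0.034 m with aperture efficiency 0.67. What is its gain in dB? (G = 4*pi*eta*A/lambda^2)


G_linear = 4*pi*0.67*0.28/0.034^2 = 2039.32
G_dB = 10*log10(2039.32) = 33.1 dB

33.1 dB


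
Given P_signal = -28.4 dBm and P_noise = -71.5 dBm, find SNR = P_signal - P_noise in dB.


SNR = -28.4 - (-71.5) = 43.1 dB

43.1 dB


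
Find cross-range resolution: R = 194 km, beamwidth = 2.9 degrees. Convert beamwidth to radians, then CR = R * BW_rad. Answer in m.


BW_rad = 0.050614548
CR = 194000 * 0.050614548 = 9819.2 m

9819.2 m


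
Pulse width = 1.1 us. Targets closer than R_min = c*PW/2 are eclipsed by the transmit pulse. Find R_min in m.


R_min = 3e8 * 1.1e-6 / 2 = 165.0 m

165.0 m


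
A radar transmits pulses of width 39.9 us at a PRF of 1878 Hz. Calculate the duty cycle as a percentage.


DC = 39.9e-6 * 1878 * 100 = 7.49%

7.49%


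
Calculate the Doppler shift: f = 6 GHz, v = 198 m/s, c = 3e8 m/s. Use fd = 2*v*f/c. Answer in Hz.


fd = 2 * 198 * 6000000000.0 / 3e8 = 7920.0 Hz

7920.0 Hz


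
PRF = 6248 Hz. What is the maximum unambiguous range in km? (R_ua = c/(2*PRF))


R_ua = 3e8 / (2 * 6248) = 24007.7 m = 24.0 km

24.0 km


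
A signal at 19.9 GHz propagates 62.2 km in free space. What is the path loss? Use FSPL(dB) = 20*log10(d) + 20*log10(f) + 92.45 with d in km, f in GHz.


20*log10(62.2) = 35.88
20*log10(19.9) = 25.98
FSPL = 154.3 dB

154.3 dB


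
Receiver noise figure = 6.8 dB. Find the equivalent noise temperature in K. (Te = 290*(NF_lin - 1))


NF_lin = 10^(6.8/10) = 4.786301
Te = 290 * (4.786301 - 1) = 1098.0 K

1098.0 K


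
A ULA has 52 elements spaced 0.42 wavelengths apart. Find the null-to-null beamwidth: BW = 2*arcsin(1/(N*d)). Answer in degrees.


1/(N*d) = 1/(52*0.42) = 0.045788
BW = 2*arcsin(0.045788) = 5.2 degrees

5.2 degrees


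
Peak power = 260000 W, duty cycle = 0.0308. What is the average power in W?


P_avg = 260000 * 0.0308 = 8008.0 W

8008.0 W


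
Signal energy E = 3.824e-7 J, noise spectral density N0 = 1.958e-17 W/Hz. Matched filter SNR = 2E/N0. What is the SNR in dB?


SNR_lin = 2 * 3.824e-7 / 1.958e-17 = 3.906e10
SNR_dB = 10*log10(3.906e10) = 105.9 dB

105.9 dB


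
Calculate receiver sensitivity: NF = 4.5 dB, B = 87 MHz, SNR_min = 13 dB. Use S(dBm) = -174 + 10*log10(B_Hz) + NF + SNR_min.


10*log10(87000000.0) = 79.4
S = -174 + 79.4 + 4.5 + 13 = -77.1 dBm

-77.1 dBm


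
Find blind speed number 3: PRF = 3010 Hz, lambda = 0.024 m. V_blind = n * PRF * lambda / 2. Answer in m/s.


V_blind = 3 * 3010 * 0.024 / 2 = 108.4 m/s

108.4 m/s


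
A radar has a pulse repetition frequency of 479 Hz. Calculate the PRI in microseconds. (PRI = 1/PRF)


PRI = 1/479 = 0.0020876827 s = 2087.7 us

2087.7 us


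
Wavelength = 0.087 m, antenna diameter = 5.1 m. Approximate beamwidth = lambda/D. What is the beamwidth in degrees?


BW_rad = 0.087 / 5.1 = 0.017059
BW_deg = 0.98 degrees

0.98 degrees


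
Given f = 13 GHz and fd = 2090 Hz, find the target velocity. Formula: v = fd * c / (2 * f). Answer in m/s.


v = 2090 * 3e8 / (2 * 13000000000.0) = 24.1 m/s

24.1 m/s


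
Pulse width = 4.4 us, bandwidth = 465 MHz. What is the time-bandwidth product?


TBP = 4.4 * 465 = 2046.0

2046.0


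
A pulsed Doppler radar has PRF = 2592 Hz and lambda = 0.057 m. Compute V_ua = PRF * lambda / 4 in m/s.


V_ua = 2592 * 0.057 / 4 = 36.9 m/s

36.9 m/s


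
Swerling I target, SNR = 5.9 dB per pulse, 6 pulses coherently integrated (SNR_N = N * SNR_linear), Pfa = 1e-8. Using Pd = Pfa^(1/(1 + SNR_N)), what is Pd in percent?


SNR_lin = 10^(5.9/10) = 3.89045
SNR_N = 6 * 3.89045 = 23.3427
1/(1 + SNR_N) = 1/24.3427 = 0.0410801
Pd = (1e-8)^0.0410801 = 0.4692
Pd = 46.9%

46.9%


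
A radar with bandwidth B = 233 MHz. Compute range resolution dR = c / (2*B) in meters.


dR = 3e8 / (2 * 233000000.0) = 0.64 m

0.64 m


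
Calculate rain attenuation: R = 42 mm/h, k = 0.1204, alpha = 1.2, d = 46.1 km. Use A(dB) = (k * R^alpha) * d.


gamma = 0.1204 * 42^1.2 = 10.678878 dB/km
A = 10.678878 * 46.1 = 492.3 dB

492.3 dB


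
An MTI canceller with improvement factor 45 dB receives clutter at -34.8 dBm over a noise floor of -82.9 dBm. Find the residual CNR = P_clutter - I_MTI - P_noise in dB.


CNR = -34.8 - 45 - (-82.9) = 3.1 dB

3.1 dB


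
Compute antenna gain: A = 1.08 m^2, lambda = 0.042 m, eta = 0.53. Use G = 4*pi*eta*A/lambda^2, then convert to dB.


G_linear = 4*pi*0.53*1.08/0.042^2 = 4077.66
G_dB = 10*log10(4077.66) = 36.1 dB

36.1 dB


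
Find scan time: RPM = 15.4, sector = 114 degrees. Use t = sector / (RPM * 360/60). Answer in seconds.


t = 114 / (15.4 * 360) * 60 = 1.23 s

1.23 s


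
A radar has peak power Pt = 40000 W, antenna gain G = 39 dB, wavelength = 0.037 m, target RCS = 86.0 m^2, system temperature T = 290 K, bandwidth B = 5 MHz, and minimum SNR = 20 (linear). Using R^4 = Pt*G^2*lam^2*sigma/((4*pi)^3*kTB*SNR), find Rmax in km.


G_lin = 10^(39/10) = 7943.282347
R^4 = 40000 * 7943.282347^2 * 0.037^2 * 86.0 / ((4*pi)^3 * 1.38e-23 * 290 * 5000000.0 * 20)
R^4 = 3.74158e20 m^4
R_max = (3.74158e20)^(1/4) = 139079.7 m = 139.1 km

139.1 km


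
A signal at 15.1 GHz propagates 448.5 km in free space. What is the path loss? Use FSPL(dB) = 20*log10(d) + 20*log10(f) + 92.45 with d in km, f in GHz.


20*log10(448.5) = 53.04
20*log10(15.1) = 23.58
FSPL = 169.1 dB

169.1 dB


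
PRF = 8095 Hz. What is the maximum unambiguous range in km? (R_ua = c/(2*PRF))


R_ua = 3e8 / (2 * 8095) = 18530.0 m = 18.5 km

18.5 km


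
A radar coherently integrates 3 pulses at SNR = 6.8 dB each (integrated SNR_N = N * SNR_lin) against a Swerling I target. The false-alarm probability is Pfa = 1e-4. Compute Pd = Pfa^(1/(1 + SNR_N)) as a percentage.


SNR_lin = 10^(6.8/10) = 4.7863
SNR_N = 3 * 4.7863 = 14.3589
1/(1 + SNR_N) = 1/15.3589 = 0.0651088
Pd = (1e-4)^0.0651088 = 0.54899
Pd = 54.9%

54.9%


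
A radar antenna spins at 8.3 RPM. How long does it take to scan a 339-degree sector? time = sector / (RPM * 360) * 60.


t = 339 / (8.3 * 360) * 60 = 6.81 s

6.81 s


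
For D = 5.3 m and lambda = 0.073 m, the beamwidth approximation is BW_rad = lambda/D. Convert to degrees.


BW_rad = 0.073 / 5.3 = 0.013774
BW_deg = 0.79 degrees

0.79 degrees


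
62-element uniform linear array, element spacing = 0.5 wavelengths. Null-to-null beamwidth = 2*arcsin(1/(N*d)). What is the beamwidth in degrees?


1/(N*d) = 1/(62*0.5) = 0.032258
BW = 2*arcsin(0.032258) = 3.7 degrees

3.7 degrees


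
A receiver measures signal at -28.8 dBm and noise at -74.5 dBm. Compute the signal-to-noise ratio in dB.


SNR = -28.8 - (-74.5) = 45.7 dB

45.7 dB


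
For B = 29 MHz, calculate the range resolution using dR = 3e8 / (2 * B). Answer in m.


dR = 3e8 / (2 * 29000000.0) = 5.17 m

5.17 m


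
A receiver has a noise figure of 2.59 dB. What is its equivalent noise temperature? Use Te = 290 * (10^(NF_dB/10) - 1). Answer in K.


NF_lin = 10^(2.59/10) = 1.815516
Te = 290 * (1.815516 - 1) = 236.5 K

236.5 K


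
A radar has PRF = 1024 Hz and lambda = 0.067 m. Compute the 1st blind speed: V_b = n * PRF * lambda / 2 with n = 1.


V_blind = 1 * 1024 * 0.067 / 2 = 34.3 m/s

34.3 m/s


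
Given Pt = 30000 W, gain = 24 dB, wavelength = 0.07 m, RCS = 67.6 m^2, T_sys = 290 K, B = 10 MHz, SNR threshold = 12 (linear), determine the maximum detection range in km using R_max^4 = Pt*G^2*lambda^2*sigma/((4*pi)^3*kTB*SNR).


G_lin = 10^(24/10) = 251.188643
R^4 = 30000 * 251.188643^2 * 0.07^2 * 67.6 / ((4*pi)^3 * 1.38e-23 * 290 * 10000000.0 * 12)
R^4 = 6.57925e17 m^4
R_max = (6.57925e17)^(1/4) = 28480.3 m = 28.5 km

28.5 km


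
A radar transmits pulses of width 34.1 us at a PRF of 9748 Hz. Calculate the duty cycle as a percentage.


DC = 34.1e-6 * 9748 * 100 = 33.24%

33.24%


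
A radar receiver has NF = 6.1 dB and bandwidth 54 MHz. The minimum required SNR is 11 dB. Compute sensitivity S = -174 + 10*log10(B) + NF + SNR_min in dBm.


10*log10(54000000.0) = 77.32
S = -174 + 77.32 + 6.1 + 11 = -79.6 dBm

-79.6 dBm


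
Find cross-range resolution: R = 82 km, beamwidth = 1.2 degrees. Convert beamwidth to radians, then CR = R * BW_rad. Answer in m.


BW_rad = 0.020943951
CR = 82000 * 0.020943951 = 1717.4 m

1717.4 m


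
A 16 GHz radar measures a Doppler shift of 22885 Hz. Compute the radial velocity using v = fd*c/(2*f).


v = 22885 * 3e8 / (2 * 16000000000.0) = 214.5 m/s

214.5 m/s


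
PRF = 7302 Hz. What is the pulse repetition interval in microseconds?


PRI = 1/7302 = 0.0001369488 s = 136.9 us

136.9 us


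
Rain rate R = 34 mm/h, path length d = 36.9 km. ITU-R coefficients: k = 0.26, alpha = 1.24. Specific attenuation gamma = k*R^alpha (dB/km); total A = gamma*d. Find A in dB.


gamma = 0.26 * 34^1.24 = 20.606641 dB/km
A = 20.606641 * 36.9 = 760.39 dB

760.39 dB


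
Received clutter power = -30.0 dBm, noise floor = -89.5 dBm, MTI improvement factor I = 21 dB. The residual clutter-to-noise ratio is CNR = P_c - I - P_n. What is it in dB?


CNR = -30.0 - 21 - (-89.5) = 38.5 dB

38.5 dB


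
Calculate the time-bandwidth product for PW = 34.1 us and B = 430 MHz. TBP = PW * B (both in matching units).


TBP = 34.1 * 430 = 14663.0

14663.0


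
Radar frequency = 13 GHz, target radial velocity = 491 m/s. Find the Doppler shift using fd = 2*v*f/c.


fd = 2 * 491 * 13000000000.0 / 3e8 = 42553.3 Hz

42553.3 Hz


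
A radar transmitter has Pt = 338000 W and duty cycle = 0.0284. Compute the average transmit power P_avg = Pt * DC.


P_avg = 338000 * 0.0284 = 9599.2 W

9599.2 W


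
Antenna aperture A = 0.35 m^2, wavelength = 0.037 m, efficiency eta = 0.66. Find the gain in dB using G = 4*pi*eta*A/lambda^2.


G_linear = 4*pi*0.66*0.35/0.037^2 = 2120.4
G_dB = 10*log10(2120.4) = 33.3 dB

33.3 dB


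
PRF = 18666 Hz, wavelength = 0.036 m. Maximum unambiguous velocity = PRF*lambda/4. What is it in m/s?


V_ua = 18666 * 0.036 / 4 = 168.0 m/s

168.0 m/s


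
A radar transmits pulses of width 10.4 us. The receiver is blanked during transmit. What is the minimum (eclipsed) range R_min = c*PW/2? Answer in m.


R_min = 3e8 * 10.4e-6 / 2 = 1560.0 m

1560.0 m


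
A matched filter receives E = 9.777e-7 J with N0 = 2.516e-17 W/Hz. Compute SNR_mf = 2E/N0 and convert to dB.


SNR_lin = 2 * 9.777e-7 / 2.516e-17 = 7.772e10
SNR_dB = 10*log10(7.772e10) = 108.9 dB

108.9 dB


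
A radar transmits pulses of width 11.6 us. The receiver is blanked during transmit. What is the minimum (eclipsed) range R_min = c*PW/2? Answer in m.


R_min = 3e8 * 11.6e-6 / 2 = 1740.0 m

1740.0 m


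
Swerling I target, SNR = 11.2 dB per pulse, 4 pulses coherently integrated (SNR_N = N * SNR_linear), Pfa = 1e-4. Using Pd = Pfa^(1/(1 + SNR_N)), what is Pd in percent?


SNR_lin = 10^(11.2/10) = 13.18257
SNR_N = 4 * 13.18257 = 52.73028
1/(1 + SNR_N) = 1/53.73028 = 0.0186115
Pd = (1e-4)^0.0186115 = 0.84247
Pd = 84.2%

84.2%


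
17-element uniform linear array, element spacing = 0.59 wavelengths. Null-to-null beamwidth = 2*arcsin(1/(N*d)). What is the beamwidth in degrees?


1/(N*d) = 1/(17*0.59) = 0.099701
BW = 2*arcsin(0.099701) = 11.4 degrees

11.4 degrees


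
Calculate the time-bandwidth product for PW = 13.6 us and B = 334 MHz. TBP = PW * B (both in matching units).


TBP = 13.6 * 334 = 4542.4

4542.4


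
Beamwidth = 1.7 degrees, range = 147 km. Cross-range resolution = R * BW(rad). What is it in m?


BW_rad = 0.029670597
CR = 147000 * 0.029670597 = 4361.6 m

4361.6 m


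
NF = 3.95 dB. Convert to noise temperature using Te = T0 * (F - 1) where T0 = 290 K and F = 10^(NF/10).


NF_lin = 10^(3.95/10) = 2.483133
Te = 290 * (2.483133 - 1) = 430.1 K

430.1 K


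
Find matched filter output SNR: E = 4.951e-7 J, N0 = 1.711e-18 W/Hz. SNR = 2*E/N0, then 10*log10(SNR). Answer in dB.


SNR_lin = 2 * 4.951e-7 / 1.711e-18 = 5.787e11
SNR_dB = 10*log10(5.787e11) = 117.6 dB

117.6 dB


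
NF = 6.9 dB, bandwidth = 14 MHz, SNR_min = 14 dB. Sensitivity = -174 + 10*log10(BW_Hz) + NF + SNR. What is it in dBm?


10*log10(14000000.0) = 71.46
S = -174 + 71.46 + 6.9 + 14 = -81.6 dBm

-81.6 dBm


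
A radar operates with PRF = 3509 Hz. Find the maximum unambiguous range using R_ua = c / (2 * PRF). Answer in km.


R_ua = 3e8 / (2 * 3509) = 42747.2 m = 42.7 km

42.7 km


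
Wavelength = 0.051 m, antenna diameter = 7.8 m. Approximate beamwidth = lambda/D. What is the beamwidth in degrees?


BW_rad = 0.051 / 7.8 = 0.006538
BW_deg = 0.37 degrees

0.37 degrees


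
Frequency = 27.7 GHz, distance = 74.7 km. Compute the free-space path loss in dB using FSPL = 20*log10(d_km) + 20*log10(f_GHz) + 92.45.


20*log10(74.7) = 37.47
20*log10(27.7) = 28.85
FSPL = 158.8 dB

158.8 dB


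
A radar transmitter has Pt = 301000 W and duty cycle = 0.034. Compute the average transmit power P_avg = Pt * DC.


P_avg = 301000 * 0.034 = 10234.0 W

10234.0 W


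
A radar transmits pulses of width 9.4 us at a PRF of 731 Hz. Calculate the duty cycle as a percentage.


DC = 9.4e-6 * 731 * 100 = 0.69%

0.69%


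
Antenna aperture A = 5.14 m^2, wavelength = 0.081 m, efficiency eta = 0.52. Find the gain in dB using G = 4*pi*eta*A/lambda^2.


G_linear = 4*pi*0.52*5.14/0.081^2 = 5119.25
G_dB = 10*log10(5119.25) = 37.1 dB

37.1 dB


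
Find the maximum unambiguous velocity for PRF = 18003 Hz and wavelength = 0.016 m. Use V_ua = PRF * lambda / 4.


V_ua = 18003 * 0.016 / 4 = 72.0 m/s

72.0 m/s


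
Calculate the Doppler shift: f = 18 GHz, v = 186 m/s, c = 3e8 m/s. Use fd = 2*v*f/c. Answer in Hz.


fd = 2 * 186 * 18000000000.0 / 3e8 = 22320.0 Hz

22320.0 Hz


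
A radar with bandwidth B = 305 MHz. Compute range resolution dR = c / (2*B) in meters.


dR = 3e8 / (2 * 305000000.0) = 0.49 m

0.49 m


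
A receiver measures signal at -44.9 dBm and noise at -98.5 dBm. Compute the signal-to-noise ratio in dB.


SNR = -44.9 - (-98.5) = 53.6 dB

53.6 dB


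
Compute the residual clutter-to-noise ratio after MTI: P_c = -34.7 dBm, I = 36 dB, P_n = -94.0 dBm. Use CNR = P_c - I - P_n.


CNR = -34.7 - 36 - (-94.0) = 23.3 dB

23.3 dB


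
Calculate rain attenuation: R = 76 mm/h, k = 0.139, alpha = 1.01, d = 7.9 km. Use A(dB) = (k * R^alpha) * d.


gamma = 0.139 * 76^1.01 = 11.03155 dB/km
A = 11.03155 * 7.9 = 87.15 dB

87.15 dB


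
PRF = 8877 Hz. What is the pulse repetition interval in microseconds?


PRI = 1/8877 = 0.0001126507 s = 112.7 us

112.7 us


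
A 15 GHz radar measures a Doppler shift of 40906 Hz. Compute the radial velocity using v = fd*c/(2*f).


v = 40906 * 3e8 / (2 * 15000000000.0) = 409.1 m/s

409.1 m/s


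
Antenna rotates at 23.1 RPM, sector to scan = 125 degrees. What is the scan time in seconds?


t = 125 / (23.1 * 360) * 60 = 0.9 s

0.9 s


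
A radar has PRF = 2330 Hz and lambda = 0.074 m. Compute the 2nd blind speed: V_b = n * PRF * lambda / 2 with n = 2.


V_blind = 2 * 2330 * 0.074 / 2 = 172.4 m/s

172.4 m/s


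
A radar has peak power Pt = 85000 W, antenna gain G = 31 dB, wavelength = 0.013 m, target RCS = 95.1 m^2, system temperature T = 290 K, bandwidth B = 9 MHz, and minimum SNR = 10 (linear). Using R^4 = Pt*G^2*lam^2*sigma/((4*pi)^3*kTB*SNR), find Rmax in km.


G_lin = 10^(31/10) = 1258.925412
R^4 = 85000 * 1258.925412^2 * 0.013^2 * 95.1 / ((4*pi)^3 * 1.38e-23 * 290 * 9000000.0 * 10)
R^4 = 3.02926e18 m^4
R_max = (3.02926e18)^(1/4) = 41719.0 m = 41.7 km

41.7 km


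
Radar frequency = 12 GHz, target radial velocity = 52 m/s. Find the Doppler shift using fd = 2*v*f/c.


fd = 2 * 52 * 12000000000.0 / 3e8 = 4160.0 Hz

4160.0 Hz


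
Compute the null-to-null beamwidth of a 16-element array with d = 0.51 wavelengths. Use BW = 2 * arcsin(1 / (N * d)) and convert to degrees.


1/(N*d) = 1/(16*0.51) = 0.122549
BW = 2*arcsin(0.122549) = 14.1 degrees

14.1 degrees


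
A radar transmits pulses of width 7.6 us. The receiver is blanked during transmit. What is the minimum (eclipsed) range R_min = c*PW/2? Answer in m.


R_min = 3e8 * 7.6e-6 / 2 = 1140.0 m

1140.0 m


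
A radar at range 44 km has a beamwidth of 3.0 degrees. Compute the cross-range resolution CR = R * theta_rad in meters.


BW_rad = 0.052359878
CR = 44000 * 0.052359878 = 2303.8 m

2303.8 m


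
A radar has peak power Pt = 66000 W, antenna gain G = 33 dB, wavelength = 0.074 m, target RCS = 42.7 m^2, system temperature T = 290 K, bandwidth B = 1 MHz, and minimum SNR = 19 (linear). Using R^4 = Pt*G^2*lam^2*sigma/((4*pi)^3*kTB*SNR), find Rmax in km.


G_lin = 10^(33/10) = 1995.262315
R^4 = 66000 * 1995.262315^2 * 0.074^2 * 42.7 / ((4*pi)^3 * 1.38e-23 * 290 * 1000000.0 * 19)
R^4 = 4.07169e20 m^4
R_max = (4.07169e20)^(1/4) = 142050.8 m = 142.1 km

142.1 km


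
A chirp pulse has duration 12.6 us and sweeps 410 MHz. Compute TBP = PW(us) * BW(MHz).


TBP = 12.6 * 410 = 5166.0

5166.0


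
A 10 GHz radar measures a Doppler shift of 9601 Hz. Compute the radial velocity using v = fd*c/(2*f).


v = 9601 * 3e8 / (2 * 10000000000.0) = 144.0 m/s

144.0 m/s


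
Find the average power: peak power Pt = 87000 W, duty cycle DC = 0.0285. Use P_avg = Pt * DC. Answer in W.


P_avg = 87000 * 0.0285 = 2479.5 W

2479.5 W


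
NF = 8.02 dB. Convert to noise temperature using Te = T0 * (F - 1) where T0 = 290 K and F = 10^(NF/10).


NF_lin = 10^(8.02/10) = 6.338697
Te = 290 * (6.338697 - 1) = 1548.2 K

1548.2 K


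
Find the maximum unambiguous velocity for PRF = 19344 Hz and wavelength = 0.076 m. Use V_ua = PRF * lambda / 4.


V_ua = 19344 * 0.076 / 4 = 367.5 m/s

367.5 m/s


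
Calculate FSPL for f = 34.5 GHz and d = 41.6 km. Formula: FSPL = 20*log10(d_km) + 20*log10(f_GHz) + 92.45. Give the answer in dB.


20*log10(41.6) = 32.38
20*log10(34.5) = 30.76
FSPL = 155.6 dB

155.6 dB


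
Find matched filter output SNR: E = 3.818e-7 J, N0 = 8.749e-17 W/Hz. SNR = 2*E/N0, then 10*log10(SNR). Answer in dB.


SNR_lin = 2 * 3.818e-7 / 8.749e-17 = 8.728e9
SNR_dB = 10*log10(8.728e9) = 99.4 dB

99.4 dB


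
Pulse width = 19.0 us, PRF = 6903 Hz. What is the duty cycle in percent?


DC = 19.0e-6 * 6903 * 100 = 13.12%

13.12%


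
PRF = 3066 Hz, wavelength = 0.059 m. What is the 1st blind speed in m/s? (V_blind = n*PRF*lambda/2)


V_blind = 1 * 3066 * 0.059 / 2 = 90.4 m/s

90.4 m/s


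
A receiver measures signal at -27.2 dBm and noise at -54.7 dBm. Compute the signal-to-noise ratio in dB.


SNR = -27.2 - (-54.7) = 27.5 dB

27.5 dB


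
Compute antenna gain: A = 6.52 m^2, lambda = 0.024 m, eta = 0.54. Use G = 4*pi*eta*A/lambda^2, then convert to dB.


G_linear = 4*pi*0.54*6.52/0.024^2 = 76811.94
G_dB = 10*log10(76811.94) = 48.9 dB

48.9 dB


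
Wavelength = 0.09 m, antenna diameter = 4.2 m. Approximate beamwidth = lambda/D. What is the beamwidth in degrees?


BW_rad = 0.09 / 4.2 = 0.021429
BW_deg = 1.23 degrees

1.23 degrees


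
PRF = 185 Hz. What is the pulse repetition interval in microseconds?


PRI = 1/185 = 0.0054054054 s = 5405.4 us

5405.4 us


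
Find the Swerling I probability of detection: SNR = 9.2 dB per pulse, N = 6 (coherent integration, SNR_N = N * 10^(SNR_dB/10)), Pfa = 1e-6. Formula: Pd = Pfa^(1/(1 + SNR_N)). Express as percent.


SNR_lin = 10^(9.2/10) = 8.31764
SNR_N = 6 * 8.31764 = 49.90584
1/(1 + SNR_N) = 1/50.90584 = 0.0196441
Pd = (1e-6)^0.0196441 = 0.76232
Pd = 76.2%

76.2%


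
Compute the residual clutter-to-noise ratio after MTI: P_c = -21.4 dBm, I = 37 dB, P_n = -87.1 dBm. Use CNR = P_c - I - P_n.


CNR = -21.4 - 37 - (-87.1) = 28.7 dB

28.7 dB


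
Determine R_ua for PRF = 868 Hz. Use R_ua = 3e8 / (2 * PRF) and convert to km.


R_ua = 3e8 / (2 * 868) = 172811.1 m = 172.8 km

172.8 km


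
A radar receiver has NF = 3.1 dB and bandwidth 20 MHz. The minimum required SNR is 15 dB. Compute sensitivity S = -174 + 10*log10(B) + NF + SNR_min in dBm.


10*log10(20000000.0) = 73.01
S = -174 + 73.01 + 3.1 + 15 = -82.9 dBm

-82.9 dBm


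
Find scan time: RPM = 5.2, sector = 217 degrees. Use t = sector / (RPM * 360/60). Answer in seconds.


t = 217 / (5.2 * 360) * 60 = 6.96 s

6.96 s


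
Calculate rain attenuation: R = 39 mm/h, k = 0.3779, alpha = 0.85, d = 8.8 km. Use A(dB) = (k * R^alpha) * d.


gamma = 0.3779 * 39^0.85 = 8.507105 dB/km
A = 8.507105 * 8.8 = 74.86 dB

74.86 dB


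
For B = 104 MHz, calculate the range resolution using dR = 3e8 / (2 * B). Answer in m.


dR = 3e8 / (2 * 104000000.0) = 1.44 m

1.44 m


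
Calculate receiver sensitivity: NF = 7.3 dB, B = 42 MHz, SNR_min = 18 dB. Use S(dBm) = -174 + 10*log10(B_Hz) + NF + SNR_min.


10*log10(42000000.0) = 76.23
S = -174 + 76.23 + 7.3 + 18 = -72.5 dBm

-72.5 dBm


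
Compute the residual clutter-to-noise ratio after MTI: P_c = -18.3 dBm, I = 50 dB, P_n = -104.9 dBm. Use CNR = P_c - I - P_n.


CNR = -18.3 - 50 - (-104.9) = 36.6 dB

36.6 dB


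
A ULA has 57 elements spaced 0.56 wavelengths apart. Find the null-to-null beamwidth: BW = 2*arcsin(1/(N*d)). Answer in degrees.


1/(N*d) = 1/(57*0.56) = 0.031328
BW = 2*arcsin(0.031328) = 3.6 degrees

3.6 degrees


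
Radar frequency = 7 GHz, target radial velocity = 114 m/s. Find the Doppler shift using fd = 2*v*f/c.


fd = 2 * 114 * 7000000000.0 / 3e8 = 5320.0 Hz

5320.0 Hz


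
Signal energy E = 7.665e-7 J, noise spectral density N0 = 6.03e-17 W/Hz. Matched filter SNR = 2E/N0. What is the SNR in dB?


SNR_lin = 2 * 7.665e-7 / 6.03e-17 = 2.542e10
SNR_dB = 10*log10(2.542e10) = 104.1 dB

104.1 dB


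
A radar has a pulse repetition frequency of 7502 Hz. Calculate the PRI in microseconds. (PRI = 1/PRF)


PRI = 1/7502 = 0.0001332978 s = 133.3 us

133.3 us


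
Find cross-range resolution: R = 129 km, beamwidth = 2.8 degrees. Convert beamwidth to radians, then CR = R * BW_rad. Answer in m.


BW_rad = 0.048869219
CR = 129000 * 0.048869219 = 6304.1 m

6304.1 m


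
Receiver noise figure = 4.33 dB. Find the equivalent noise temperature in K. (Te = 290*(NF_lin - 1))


NF_lin = 10^(4.33/10) = 2.710192
Te = 290 * (2.710192 - 1) = 496.0 K

496.0 K


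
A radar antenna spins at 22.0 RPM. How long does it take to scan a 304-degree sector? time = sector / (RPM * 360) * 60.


t = 304 / (22.0 * 360) * 60 = 2.3 s

2.3 s


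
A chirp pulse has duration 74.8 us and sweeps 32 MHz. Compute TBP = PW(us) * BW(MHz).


TBP = 74.8 * 32 = 2393.6

2393.6


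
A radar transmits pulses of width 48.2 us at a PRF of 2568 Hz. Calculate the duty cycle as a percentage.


DC = 48.2e-6 * 2568 * 100 = 12.38%

12.38%


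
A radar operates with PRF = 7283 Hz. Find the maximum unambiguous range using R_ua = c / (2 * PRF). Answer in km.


R_ua = 3e8 / (2 * 7283) = 20595.9 m = 20.6 km

20.6 km


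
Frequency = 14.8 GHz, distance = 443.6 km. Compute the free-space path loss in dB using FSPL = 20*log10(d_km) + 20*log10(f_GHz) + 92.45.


20*log10(443.6) = 52.94
20*log10(14.8) = 23.41
FSPL = 168.8 dB

168.8 dB


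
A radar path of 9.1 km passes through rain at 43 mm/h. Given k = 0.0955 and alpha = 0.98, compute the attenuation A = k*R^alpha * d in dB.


gamma = 0.0955 * 43^0.98 = 3.808925 dB/km
A = 3.808925 * 9.1 = 34.66 dB

34.66 dB


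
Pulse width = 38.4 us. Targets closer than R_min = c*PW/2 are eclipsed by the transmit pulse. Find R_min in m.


R_min = 3e8 * 38.4e-6 / 2 = 5760.0 m

5760.0 m


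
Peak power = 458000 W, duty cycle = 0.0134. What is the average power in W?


P_avg = 458000 * 0.0134 = 6137.2 W

6137.2 W


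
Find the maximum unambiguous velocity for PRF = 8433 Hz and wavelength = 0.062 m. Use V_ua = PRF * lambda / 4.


V_ua = 8433 * 0.062 / 4 = 130.7 m/s

130.7 m/s


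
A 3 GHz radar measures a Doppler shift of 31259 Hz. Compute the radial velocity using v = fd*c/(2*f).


v = 31259 * 3e8 / (2 * 3000000000.0) = 1563.0 m/s

1563.0 m/s


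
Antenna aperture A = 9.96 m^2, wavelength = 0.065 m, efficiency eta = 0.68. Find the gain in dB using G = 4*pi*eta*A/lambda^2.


G_linear = 4*pi*0.68*9.96/0.065^2 = 20144.26
G_dB = 10*log10(20144.26) = 43.0 dB

43.0 dB


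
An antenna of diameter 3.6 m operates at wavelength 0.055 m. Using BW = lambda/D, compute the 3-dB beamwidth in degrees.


BW_rad = 0.055 / 3.6 = 0.015278
BW_deg = 0.88 degrees

0.88 degrees


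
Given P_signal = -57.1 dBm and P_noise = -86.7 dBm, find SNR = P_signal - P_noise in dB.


SNR = -57.1 - (-86.7) = 29.6 dB

29.6 dB


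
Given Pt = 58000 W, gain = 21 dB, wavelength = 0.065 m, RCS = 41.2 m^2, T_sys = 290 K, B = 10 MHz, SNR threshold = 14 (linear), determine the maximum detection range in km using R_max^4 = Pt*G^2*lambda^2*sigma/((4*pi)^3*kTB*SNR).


G_lin = 10^(21/10) = 125.892541
R^4 = 58000 * 125.892541^2 * 0.065^2 * 41.2 / ((4*pi)^3 * 1.38e-23 * 290 * 10000000.0 * 14)
R^4 = 1.43919e17 m^4
R_max = (1.43919e17)^(1/4) = 19477.3 m = 19.5 km

19.5 km


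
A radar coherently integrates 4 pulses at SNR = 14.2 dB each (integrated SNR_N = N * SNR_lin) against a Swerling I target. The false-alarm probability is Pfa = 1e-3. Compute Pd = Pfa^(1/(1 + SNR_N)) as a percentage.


SNR_lin = 10^(14.2/10) = 26.30268
SNR_N = 4 * 26.30268 = 105.21072
1/(1 + SNR_N) = 1/106.21072 = 0.0094152
Pd = (1e-3)^0.0094152 = 0.93703
Pd = 93.7%

93.7%


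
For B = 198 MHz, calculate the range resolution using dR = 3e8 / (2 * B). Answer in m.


dR = 3e8 / (2 * 198000000.0) = 0.76 m

0.76 m


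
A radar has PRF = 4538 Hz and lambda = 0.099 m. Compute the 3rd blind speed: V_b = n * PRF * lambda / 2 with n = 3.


V_blind = 3 * 4538 * 0.099 / 2 = 673.9 m/s

673.9 m/s


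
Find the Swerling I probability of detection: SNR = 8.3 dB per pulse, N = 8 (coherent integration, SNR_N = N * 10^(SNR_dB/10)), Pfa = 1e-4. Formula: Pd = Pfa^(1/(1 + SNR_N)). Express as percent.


SNR_lin = 10^(8.3/10) = 6.76083
SNR_N = 8 * 6.76083 = 54.08664
1/(1 + SNR_N) = 1/55.08664 = 0.0181532
Pd = (1e-4)^0.0181532 = 0.84603
Pd = 84.6%

84.6%


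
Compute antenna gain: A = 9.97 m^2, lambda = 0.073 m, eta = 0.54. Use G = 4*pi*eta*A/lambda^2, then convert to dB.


G_linear = 4*pi*0.54*9.97/0.073^2 = 12695.6
G_dB = 10*log10(12695.6) = 41.0 dB

41.0 dB


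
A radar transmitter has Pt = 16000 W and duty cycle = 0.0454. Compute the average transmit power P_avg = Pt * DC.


P_avg = 16000 * 0.0454 = 726.4 W

726.4 W


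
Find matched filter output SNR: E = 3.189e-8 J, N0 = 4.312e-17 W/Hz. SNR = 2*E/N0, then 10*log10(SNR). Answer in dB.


SNR_lin = 2 * 3.189e-8 / 4.312e-17 = 1.479e9
SNR_dB = 10*log10(1.479e9) = 91.7 dB

91.7 dB


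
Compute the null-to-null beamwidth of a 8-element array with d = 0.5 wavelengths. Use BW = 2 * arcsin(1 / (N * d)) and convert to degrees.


1/(N*d) = 1/(8*0.5) = 0.25
BW = 2*arcsin(0.25) = 29.0 degrees

29.0 degrees


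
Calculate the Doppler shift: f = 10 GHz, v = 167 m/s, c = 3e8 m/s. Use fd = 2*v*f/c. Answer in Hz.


fd = 2 * 167 * 10000000000.0 / 3e8 = 11133.3 Hz

11133.3 Hz


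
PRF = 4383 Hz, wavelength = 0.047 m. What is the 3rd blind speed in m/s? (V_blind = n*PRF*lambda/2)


V_blind = 3 * 4383 * 0.047 / 2 = 309.0 m/s

309.0 m/s


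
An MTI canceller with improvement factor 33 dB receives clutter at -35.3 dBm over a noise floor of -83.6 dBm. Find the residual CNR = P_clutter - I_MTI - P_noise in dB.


CNR = -35.3 - 33 - (-83.6) = 15.3 dB

15.3 dB


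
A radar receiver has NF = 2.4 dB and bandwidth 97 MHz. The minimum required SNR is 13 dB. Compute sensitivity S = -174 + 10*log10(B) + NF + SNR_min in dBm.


10*log10(97000000.0) = 79.87
S = -174 + 79.87 + 2.4 + 13 = -78.7 dBm

-78.7 dBm


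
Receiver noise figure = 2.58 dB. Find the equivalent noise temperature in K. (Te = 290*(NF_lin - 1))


NF_lin = 10^(2.58/10) = 1.81134
Te = 290 * (1.81134 - 1) = 235.3 K

235.3 K


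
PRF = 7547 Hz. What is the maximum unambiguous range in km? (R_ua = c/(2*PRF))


R_ua = 3e8 / (2 * 7547) = 19875.4 m = 19.9 km

19.9 km


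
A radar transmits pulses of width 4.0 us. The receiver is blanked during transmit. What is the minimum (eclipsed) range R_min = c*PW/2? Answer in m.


R_min = 3e8 * 4.0e-6 / 2 = 600.0 m

600.0 m


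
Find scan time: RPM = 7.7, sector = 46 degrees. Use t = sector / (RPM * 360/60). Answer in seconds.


t = 46 / (7.7 * 360) * 60 = 1.0 s

1.0 s


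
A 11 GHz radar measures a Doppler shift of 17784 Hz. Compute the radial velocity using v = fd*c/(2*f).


v = 17784 * 3e8 / (2 * 11000000000.0) = 242.5 m/s

242.5 m/s


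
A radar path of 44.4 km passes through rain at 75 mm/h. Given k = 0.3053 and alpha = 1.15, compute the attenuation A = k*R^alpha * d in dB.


gamma = 0.3053 * 75^1.15 = 43.756972 dB/km
A = 43.756972 * 44.4 = 1942.81 dB

1942.81 dB


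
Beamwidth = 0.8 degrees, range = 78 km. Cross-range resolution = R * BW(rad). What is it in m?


BW_rad = 0.013962634
CR = 78000 * 0.013962634 = 1089.1 m

1089.1 m


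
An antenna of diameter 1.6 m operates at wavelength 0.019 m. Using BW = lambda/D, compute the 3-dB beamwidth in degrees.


BW_rad = 0.019 / 1.6 = 0.011875
BW_deg = 0.68 degrees

0.68 degrees


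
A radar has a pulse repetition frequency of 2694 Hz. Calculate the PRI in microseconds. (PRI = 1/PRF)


PRI = 1/2694 = 0.0003711952 s = 371.2 us

371.2 us


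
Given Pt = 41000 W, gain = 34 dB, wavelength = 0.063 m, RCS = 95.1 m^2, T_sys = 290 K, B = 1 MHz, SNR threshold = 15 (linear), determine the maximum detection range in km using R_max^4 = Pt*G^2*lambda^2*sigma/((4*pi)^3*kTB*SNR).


G_lin = 10^(34/10) = 2511.886432
R^4 = 41000 * 2511.886432^2 * 0.063^2 * 95.1 / ((4*pi)^3 * 1.38e-23 * 290 * 1000000.0 * 15)
R^4 = 8.19686e20 m^4
R_max = (8.19686e20)^(1/4) = 169204.5 m = 169.2 km

169.2 km
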